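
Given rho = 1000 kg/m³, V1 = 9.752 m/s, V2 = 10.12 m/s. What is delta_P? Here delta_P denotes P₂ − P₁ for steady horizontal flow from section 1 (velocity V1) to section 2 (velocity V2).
Formula: \Delta P = \frac{1}{2} \rho (V_1^2 - V_2^2)
delta_P = 0.5·1000·(9.752² − 10.12²)/1000 = -3.656 kPa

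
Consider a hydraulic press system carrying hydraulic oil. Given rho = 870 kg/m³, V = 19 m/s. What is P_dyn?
Formula: P_{dyn} = \frac{1}{2} \rho V^2
P_dyn = 0.5·870·19²/1000 = 157 kPa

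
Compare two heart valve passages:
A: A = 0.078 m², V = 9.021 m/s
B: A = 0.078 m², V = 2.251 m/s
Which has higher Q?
Q(A) = 703.6 L/s, Q(B) = 175.6 L/s. Answer: A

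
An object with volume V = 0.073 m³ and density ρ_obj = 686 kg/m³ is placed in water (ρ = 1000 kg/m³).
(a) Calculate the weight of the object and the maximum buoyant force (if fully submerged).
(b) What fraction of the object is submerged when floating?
(a) W=rho_obj*g*V=686*9.81*0.073=491.3 N; F_B(max)=rho*g*V=1000*9.81*0.073=716.1 N
(b) Floating fraction=rho_obj/rho=686/1000=0.686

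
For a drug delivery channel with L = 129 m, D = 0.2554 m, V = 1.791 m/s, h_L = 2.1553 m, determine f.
Formula: h_L = f \frac{L}{D} \frac{V^2}{2g}
Substituting knowns: 2.1553 = f·(129/0.2554)·1.791²/(2·9.81)
Solving for f: f = 2.1553·2·9.81/((129/0.2554)·1.791²) = 0.0261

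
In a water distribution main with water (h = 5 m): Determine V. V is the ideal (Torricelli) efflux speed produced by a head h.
Formula: V = \sqrt{2 g h}
V = √(2·9.81·5) = 9.905 m/s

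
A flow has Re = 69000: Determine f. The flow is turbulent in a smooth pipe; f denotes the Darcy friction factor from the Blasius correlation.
Formula: f = \frac{0.316}{Re^{0.25}}
f = 0.316/69000^0.25 = 0.0195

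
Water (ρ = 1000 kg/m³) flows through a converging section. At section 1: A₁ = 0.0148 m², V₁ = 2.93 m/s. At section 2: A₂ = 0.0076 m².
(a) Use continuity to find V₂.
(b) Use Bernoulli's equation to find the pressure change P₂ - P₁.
(a) Continuity: A₁V₁=A₂V₂ -> V₂=A₁V₁/A₂=0.0148*2.93/0.0076=5.71 m/s
(b) Bernoulli: P₂-P₁=0.5*rho*(V₁^2-V₂^2)/1000=0.5*1000*(2.93^2-5.71^2)/1000=-12.01 kPa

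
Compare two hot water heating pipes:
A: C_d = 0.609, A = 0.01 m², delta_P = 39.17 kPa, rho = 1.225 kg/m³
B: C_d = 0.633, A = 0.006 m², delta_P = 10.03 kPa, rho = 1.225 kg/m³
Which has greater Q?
Q(A) = 1540 L/s, Q(B) = 486 L/s. Answer: A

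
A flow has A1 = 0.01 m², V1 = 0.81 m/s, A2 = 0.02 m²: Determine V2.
Formula: V_2 = \frac{A_1 V_1}{A_2}
V2 = 0.01·0.81/0.02 = 0.405 m/s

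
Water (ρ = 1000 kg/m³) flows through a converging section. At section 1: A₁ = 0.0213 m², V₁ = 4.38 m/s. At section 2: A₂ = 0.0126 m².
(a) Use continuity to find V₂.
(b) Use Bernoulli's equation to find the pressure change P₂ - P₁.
(a) Continuity: A₁V₁=A₂V₂ -> V₂=A₁V₁/A₂=0.0213*4.38/0.0126=7.40 m/s
(b) Bernoulli: P₂-P₁=0.5*rho*(V₁^2-V₂^2)/1000=0.5*1000*(4.38^2-7.40^2)/1000=-17.79 kPa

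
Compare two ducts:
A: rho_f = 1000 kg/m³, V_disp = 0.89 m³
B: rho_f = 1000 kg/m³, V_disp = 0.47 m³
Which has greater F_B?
F_B(A) = 8731 N, F_B(B) = 4611 N. Answer: A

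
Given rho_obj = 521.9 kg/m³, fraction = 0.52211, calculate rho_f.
Formula: f_{sub} = \frac{\rho_{obj}}{\rho_f}
Substituting knowns: 0.52211 = 521.9/rho_f
Solving for rho_f: rho_f = 521.9/0.52211 = 999.6 kg/m³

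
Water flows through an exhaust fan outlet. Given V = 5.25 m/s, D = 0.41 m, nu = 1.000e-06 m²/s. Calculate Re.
Formula: Re = \frac{V D}{\nu}
Re = 5.25·0.41/1.000e-06 = 2.152e+06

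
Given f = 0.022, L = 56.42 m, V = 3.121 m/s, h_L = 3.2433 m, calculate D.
Formula: h_L = f \frac{L}{D} \frac{V^2}{2g}
Substituting knowns: 3.2433 = 0.022·(56.42/D)·3.121²/(2·9.81)
Solving for D: D = 0.022·56.42·3.121²/(2·9.81·3.2433) = 0.19 m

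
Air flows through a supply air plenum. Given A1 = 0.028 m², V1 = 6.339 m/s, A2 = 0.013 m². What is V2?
Formula: V_2 = \frac{A_1 V_1}{A_2}
V2 = 0.028·6.339/0.013 = 13.65 m/s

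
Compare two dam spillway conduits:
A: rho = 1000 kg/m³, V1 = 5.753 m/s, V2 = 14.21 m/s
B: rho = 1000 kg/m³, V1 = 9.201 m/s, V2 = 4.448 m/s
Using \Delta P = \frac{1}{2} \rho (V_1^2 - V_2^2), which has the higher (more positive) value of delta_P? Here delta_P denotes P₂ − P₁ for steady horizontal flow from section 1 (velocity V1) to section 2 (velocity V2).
delta_P(A) = -84.41 kPa, delta_P(B) = 32.44 kPa. Answer: B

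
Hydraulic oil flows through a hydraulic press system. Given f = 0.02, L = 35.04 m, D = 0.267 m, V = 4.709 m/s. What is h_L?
Formula: h_L = f \frac{L}{D} \frac{V^2}{2g}
h_L = 0.02·(35.04/0.267)·4.709²/(2·9.81) = 2.966 m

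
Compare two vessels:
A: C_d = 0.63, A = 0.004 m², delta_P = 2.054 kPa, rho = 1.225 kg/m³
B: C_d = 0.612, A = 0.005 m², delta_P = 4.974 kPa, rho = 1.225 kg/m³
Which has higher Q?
Q(A) = 145.9 L/s, Q(B) = 275.8 L/s. Answer: B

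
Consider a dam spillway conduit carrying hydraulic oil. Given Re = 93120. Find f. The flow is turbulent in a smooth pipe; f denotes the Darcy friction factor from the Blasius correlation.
Formula: f = \frac{0.316}{Re^{0.25}}
f = 0.316/93120^0.25 = 0.01809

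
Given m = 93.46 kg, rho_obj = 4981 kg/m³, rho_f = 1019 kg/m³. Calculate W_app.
Formula: W_{app} = mg\left(1 - \frac{\rho_f}{\rho_{obj}}\right)
W_app = 93.46·9.81·(1 − 1019/4981) = 729.3 N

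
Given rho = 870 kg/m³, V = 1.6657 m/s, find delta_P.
Formula: V = \sqrt{\frac{2 \Delta P}{\rho}}
Substituting knowns: 1.6657 = √(2·(delta_P·1000)/870)
Solving for delta_P: delta_P = 1.6657²·870/2/1000 = 1.207 kPa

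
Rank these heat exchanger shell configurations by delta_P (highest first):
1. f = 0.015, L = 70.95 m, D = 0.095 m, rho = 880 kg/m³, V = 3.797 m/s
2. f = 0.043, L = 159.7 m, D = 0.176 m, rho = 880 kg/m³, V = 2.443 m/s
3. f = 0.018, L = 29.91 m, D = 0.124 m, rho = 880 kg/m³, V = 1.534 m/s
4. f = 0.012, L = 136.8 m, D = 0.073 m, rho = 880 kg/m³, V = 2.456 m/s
Case 1: delta_P = 71.06 kPa
Case 2: delta_P = 102.5 kPa
Case 3: delta_P = 4.495 kPa
Case 4: delta_P = 59.68 kPa
Ranking (highest first): 2, 1, 4, 3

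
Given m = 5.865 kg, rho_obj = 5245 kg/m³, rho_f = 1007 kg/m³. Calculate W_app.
Formula: W_{app} = mg\left(1 - \frac{\rho_f}{\rho_{obj}}\right)
W_app = 5.865·9.81·(1 − 1007/5245) = 46.49 N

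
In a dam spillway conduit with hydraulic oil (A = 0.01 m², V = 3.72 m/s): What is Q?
Formula: Q = A V
Q = 0.01·3.72·1000 = 37.2 L/s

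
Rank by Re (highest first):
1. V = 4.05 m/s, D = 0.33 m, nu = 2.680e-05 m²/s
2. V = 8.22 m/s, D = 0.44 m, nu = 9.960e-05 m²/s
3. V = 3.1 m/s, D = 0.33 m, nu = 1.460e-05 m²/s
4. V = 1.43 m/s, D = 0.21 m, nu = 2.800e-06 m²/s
Case 1: Re = 49869
Case 2: Re = 36313
Case 3: Re = 70068
Case 4: Re = 107250
Ranking (highest first): 4, 3, 1, 2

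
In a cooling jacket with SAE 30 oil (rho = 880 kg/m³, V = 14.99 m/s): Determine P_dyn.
Formula: P_{dyn} = \frac{1}{2} \rho V^2
P_dyn = 0.5·880·14.99²/1000 = 98.87 kPa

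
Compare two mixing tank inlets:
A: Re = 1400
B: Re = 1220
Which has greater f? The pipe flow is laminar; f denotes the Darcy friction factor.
f(A) = 0.04571, f(B) = 0.05246. Answer: B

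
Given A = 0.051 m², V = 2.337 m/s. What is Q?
Formula: Q = A V
Q = 0.051·2.337·1000 = 119.2 L/s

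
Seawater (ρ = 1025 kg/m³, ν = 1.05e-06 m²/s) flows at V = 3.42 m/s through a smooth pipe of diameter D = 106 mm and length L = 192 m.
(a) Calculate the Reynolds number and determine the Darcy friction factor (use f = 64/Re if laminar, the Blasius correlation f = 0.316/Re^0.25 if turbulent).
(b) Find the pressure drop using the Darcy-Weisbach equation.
(a) Re = V·D/ν = 3.42·0.106/1.05e-06 = 345260 → turbulent (Re > 4000); f = 0.316/Re^0.25 = 0.316/345260^0.25 = 0.013036 (Blasius is strictly valid for Re ≲ 1e5; used here as the smooth-pipe estimate the problem specifies)
(b) Darcy-Weisbach: ΔP = f·(L/D)·½ρV²/1000 = 0.013036·(192/0.106)·½·1025·3.42²/1000 = 141.5 kPa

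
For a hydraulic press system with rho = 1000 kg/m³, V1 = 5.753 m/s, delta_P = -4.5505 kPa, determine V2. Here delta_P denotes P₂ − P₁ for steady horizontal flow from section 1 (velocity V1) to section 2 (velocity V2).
Formula: \Delta P = \frac{1}{2} \rho (V_1^2 - V_2^2)
Substituting knowns: -4.5505 = 0.5·1000·(5.753² − V2²)/1000
Solving for V2: V2 = √(5.753² − 2·(-4.5505·1000)/1000) = 6.496 m/s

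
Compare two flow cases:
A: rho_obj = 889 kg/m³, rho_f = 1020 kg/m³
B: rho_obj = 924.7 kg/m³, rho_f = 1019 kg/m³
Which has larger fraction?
fraction(A) = 0.8716, fraction(B) = 0.9075. Answer: B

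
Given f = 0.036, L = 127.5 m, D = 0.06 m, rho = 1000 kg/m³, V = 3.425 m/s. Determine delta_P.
Formula: \Delta P = f \frac{L}{D} \frac{\rho V^2}{2}
delta_P = 0.036·(127.5/0.06)·0.5·1000·3.425²/1000 = 448.7 kPa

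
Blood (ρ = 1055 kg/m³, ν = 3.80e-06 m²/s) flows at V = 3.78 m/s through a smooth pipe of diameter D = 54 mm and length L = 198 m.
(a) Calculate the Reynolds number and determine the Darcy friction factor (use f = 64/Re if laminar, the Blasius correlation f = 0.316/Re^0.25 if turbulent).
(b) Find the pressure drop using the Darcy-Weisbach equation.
(a) Re = V·D/ν = 3.78·0.054/3.80e-06 = 53716 → turbulent (Re > 4000); f = 0.316/Re^0.25 = 0.316/53716^0.25 = 0.020757
(b) Darcy-Weisbach: ΔP = f·(L/D)·½ρV²/1000 = 0.020757·(198/0.054)·½·1055·3.78²/1000 = 573.6 kPa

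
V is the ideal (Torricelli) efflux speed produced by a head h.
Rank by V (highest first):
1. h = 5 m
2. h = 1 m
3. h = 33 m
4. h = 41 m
Case 1: V = 9.905 m/s
Case 2: V = 4.429 m/s
Case 3: V = 25.45 m/s
Case 4: V = 28.36 m/s
Ranking (highest first): 4, 3, 1, 2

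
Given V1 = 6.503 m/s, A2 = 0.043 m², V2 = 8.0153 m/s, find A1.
Formula: V_2 = \frac{A_1 V_1}{A_2}
Substituting knowns: 8.0153 = A1·6.503/0.043
Solving for A1: A1 = 8.0153·0.043/6.503 = 0.053 m²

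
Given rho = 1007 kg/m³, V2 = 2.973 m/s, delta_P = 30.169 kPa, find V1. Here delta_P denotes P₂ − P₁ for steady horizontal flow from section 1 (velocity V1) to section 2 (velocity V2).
Formula: \Delta P = \frac{1}{2} \rho (V_1^2 - V_2^2)
Substituting knowns: 30.169 = 0.5·1007·(V1² − 2.973²)/1000
Solving for V1: V1 = √(2.973² + 2·(30.169·1000)/1007) = 8.292 m/s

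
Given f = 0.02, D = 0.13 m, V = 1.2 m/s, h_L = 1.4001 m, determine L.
Formula: h_L = f \frac{L}{D} \frac{V^2}{2g}
Substituting knowns: 1.4001 = 0.02·(L/0.13)·1.2²/(2·9.81)
Solving for L: L = 1.4001·2·9.81·0.13/(0.02·1.2²) = 124 m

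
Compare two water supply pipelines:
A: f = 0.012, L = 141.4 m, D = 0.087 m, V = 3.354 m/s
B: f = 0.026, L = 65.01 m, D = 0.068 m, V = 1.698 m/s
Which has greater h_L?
h_L(A) = 11.18 m, h_L(B) = 3.653 m. Answer: A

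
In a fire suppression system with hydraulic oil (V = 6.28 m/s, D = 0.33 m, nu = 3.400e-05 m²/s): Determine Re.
Formula: Re = \frac{V D}{\nu}
Re = 6.28·0.33/3.400e-05 = 60953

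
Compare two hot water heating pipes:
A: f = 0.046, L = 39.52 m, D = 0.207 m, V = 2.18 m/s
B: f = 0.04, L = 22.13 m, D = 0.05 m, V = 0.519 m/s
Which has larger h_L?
h_L(A) = 2.127 m, h_L(B) = 0.2431 m. Answer: A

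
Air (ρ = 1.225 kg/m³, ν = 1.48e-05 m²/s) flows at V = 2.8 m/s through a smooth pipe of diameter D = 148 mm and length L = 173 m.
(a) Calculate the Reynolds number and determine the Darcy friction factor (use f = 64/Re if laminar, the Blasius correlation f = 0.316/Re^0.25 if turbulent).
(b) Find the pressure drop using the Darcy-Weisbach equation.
(a) Re = V·D/ν = 2.8·0.148/1.48e-05 = 28000 → turbulent (Re > 4000); f = 0.316/Re^0.25 = 0.316/28000^0.25 = 0.024429
(b) Darcy-Weisbach: ΔP = f·(L/D)·½ρV²/1000 = 0.024429·(173/0.148)·½·1.225·2.8²/1000 = 0.1371 kPa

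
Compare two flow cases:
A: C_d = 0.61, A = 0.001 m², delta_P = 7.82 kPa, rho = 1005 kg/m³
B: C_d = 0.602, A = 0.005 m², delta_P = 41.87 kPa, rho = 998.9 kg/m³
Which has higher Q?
Q(A) = 2.406 L/s, Q(B) = 27.56 L/s. Answer: B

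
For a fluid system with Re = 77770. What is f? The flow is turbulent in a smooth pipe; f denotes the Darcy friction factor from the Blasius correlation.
Formula: f = \frac{0.316}{Re^{0.25}}
f = 0.316/77770^0.25 = 0.01892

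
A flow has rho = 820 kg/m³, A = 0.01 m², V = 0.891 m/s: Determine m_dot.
Formula: \dot{m} = \rho A V
m_dot = 820·0.01·0.891 = 7.306 kg/s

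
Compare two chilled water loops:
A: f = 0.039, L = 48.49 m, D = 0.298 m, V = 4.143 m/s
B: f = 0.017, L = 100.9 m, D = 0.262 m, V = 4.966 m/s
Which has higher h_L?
h_L(A) = 5.552 m, h_L(B) = 8.229 m. Answer: B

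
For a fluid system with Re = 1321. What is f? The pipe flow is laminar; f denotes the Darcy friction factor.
Formula: f = \frac{64}{Re}
f = 64/1321 = 0.04845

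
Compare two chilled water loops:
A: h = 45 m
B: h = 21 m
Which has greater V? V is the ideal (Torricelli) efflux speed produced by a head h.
V(A) = 29.71 m/s, V(B) = 20.3 m/s. Answer: A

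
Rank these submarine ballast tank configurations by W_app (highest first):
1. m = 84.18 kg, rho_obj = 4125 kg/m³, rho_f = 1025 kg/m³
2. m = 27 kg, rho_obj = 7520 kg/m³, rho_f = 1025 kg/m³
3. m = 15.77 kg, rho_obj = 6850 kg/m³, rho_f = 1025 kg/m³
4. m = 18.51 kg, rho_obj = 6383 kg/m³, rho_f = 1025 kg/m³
Case 1: W_app = 620.6 N
Case 2: W_app = 228.8 N
Case 3: W_app = 131.6 N
Case 4: W_app = 152.4 N
Ranking (highest first): 1, 2, 4, 3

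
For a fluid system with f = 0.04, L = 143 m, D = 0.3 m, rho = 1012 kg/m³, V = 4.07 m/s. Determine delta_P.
Formula: \Delta P = f \frac{L}{D} \frac{\rho V^2}{2}
delta_P = 0.04·(143/0.3)·0.5·1012·4.07²/1000 = 159.8 kPa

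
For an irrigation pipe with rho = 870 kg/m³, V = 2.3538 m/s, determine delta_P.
Formula: V = \sqrt{\frac{2 \Delta P}{\rho}}
Substituting knowns: 2.3538 = √(2·(delta_P·1000)/870)
Solving for delta_P: delta_P = 2.3538²·870/2/1000 = 2.41 kPa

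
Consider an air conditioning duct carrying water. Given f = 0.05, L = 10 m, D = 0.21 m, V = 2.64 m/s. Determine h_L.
Formula: h_L = f \frac{L}{D} \frac{V^2}{2g}
h_L = 0.05·(10/0.21)·2.64²/(2·9.81) = 0.8458 m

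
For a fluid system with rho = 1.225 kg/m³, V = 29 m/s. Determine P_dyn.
Formula: P_{dyn} = \frac{1}{2} \rho V^2
P_dyn = 0.5·1.225·29²/1000 = 0.5151 kPa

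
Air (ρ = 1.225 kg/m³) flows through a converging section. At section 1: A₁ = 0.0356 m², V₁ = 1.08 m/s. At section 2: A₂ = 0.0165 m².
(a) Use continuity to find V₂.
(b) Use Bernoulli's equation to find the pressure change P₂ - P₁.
(a) Continuity: A₁V₁=A₂V₂ -> V₂=A₁V₁/A₂=0.0356*1.08/0.0165=2.33 m/s
(b) Bernoulli: P₂-P₁=0.5*rho*(V₁^2-V₂^2)/1000=0.5*1.225*(1.08^2-2.33^2)/1000=-0.002611 kPa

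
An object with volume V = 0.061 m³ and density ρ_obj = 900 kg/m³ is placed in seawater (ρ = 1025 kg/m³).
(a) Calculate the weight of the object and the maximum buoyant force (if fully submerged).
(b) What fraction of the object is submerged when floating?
(a) W=rho_obj*g*V=900*9.81*0.061=538.6 N; F_B(max)=rho*g*V=1025*9.81*0.061=613.4 N
(b) Floating fraction=rho_obj/rho=900/1025=0.878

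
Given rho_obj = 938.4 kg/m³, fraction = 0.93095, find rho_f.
Formula: f_{sub} = \frac{\rho_{obj}}{\rho_f}
Substituting knowns: 0.93095 = 938.4/rho_f
Solving for rho_f: rho_f = 938.4/0.93095 = 1008 kg/m³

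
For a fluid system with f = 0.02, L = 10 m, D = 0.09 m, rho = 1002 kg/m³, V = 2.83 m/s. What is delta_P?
Formula: \Delta P = f \frac{L}{D} \frac{\rho V^2}{2}
delta_P = 0.02·(10/0.09)·0.5·1002·2.83²/1000 = 8.917 kPa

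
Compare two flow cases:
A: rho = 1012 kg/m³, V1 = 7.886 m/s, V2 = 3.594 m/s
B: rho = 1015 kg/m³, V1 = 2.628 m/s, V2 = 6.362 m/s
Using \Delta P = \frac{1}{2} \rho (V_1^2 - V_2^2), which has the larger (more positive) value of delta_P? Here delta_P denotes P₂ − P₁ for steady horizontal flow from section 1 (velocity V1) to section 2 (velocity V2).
delta_P(A) = 24.93 kPa, delta_P(B) = -17.04 kPa. Answer: A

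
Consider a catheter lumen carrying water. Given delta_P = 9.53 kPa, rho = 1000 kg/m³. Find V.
Formula: V = \sqrt{\frac{2 \Delta P}{\rho}}
V = √(2·(9.53·1000)/1000) = 4.366 m/s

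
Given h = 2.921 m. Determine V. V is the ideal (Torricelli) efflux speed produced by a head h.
Formula: V = \sqrt{2 g h}
V = √(2·9.81·2.921) = 7.57 m/s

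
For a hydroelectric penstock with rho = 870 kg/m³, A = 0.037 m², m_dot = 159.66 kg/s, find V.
Formula: \dot{m} = \rho A V
Substituting knowns: 159.66 = 870·0.037·V
Solving for V: V = 159.66/(870·0.037) = 4.96 m/s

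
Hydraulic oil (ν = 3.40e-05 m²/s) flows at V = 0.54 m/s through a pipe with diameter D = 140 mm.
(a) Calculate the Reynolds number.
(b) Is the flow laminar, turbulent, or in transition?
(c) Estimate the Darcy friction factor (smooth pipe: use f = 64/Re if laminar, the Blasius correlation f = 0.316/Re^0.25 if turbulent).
(a) Re = V·D/ν = 0.54·0.14/3.40e-05 = 2223.5
(b) Flow regime: laminar (Re < 2300)
(c) Friction factor: f = 64/Re = 64/2223.5 = 0.02878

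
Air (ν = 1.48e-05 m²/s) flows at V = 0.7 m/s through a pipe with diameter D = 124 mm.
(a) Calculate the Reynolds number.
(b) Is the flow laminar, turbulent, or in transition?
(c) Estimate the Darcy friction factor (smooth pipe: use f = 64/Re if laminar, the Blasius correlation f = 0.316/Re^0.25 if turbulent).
(a) Re = V·D/ν = 0.7·0.124/1.48e-05 = 5864.9
(b) Flow regime: turbulent (Re > 4000)
(c) Friction factor: f = 0.316/Re^0.25 = 0.316/5864.9^0.25 = 0.03611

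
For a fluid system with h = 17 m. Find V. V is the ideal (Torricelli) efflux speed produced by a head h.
Formula: V = \sqrt{2 g h}
V = √(2·9.81·17) = 18.26 m/s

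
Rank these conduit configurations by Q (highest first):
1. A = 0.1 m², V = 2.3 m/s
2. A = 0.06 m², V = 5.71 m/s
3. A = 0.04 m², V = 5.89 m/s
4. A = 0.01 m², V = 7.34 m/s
Case 1: Q = 230 L/s
Case 2: Q = 342.6 L/s
Case 3: Q = 235.6 L/s
Case 4: Q = 73.4 L/s
Ranking (highest first): 2, 3, 1, 4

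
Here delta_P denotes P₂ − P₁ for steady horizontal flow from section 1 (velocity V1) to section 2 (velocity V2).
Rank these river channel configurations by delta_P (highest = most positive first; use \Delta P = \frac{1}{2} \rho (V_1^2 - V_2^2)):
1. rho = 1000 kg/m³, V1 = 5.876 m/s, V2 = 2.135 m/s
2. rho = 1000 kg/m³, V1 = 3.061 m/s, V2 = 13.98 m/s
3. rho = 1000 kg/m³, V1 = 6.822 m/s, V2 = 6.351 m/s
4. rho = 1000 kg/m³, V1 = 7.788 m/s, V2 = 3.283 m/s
Case 1: delta_P = 14.98 kPa
Case 2: delta_P = -93.04 kPa
Case 3: delta_P = 3.102 kPa
Case 4: delta_P = 24.94 kPa
Ranking (highest first): 4, 1, 3, 2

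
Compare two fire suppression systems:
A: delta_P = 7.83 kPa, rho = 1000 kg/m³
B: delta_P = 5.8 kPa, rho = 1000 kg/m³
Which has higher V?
V(A) = 3.957 m/s, V(B) = 3.406 m/s. Answer: A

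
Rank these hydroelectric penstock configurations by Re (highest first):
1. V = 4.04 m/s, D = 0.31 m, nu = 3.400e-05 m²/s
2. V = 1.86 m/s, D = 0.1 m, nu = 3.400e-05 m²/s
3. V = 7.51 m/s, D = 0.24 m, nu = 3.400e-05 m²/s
Case 1: Re = 36835
Case 2: Re = 5471
Case 3: Re = 53012
Ranking (highest first): 3, 1, 2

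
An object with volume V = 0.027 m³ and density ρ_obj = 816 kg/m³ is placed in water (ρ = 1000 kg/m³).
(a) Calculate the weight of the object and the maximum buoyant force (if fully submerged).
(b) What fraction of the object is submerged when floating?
(a) W=rho_obj*g*V=816*9.81*0.027=216.1 N; F_B(max)=rho*g*V=1000*9.81*0.027=264.9 N
(b) Floating fraction=rho_obj/rho=816/1000=0.816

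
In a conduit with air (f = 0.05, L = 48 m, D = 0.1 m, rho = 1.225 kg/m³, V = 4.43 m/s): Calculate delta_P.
Formula: \Delta P = f \frac{L}{D} \frac{\rho V^2}{2}
delta_P = 0.05·(48/0.1)·0.5·1.225·4.43²/1000 = 0.2885 kPa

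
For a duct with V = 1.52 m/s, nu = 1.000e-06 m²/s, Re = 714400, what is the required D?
Formula: Re = \frac{V D}{\nu}
Substituting knowns: 714400 = 1.52·D/1.000e-06
Solving for D: D = 714400·1.000e-06/1.52 = 0.47 m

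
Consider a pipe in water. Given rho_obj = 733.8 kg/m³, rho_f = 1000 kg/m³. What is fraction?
Formula: f_{sub} = \frac{\rho_{obj}}{\rho_f}
fraction = 733.8/1000 = 0.7338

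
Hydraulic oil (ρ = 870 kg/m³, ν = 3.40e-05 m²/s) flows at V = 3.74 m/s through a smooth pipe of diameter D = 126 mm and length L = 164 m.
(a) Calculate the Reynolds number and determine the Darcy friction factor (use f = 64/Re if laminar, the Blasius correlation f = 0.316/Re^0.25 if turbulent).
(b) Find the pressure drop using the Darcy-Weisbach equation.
(a) Re = V·D/ν = 3.74·0.126/3.40e-05 = 13860 → turbulent (Re > 4000); f = 0.316/Re^0.25 = 0.316/13860^0.25 = 0.029124
(b) Darcy-Weisbach: ΔP = f·(L/D)·½ρV²/1000 = 0.029124·(164/0.126)·½·870·3.74²/1000 = 230.7 kPa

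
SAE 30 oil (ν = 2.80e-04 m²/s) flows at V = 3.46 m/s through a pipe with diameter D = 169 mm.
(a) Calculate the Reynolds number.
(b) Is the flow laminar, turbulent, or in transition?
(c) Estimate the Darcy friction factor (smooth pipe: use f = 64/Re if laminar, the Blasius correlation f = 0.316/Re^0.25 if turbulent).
(a) Re = V·D/ν = 3.46·0.169/2.80e-04 = 2088.4
(b) Flow regime: laminar (Re < 2300)
(c) Friction factor: f = 64/Re = 64/2088.4 = 0.03065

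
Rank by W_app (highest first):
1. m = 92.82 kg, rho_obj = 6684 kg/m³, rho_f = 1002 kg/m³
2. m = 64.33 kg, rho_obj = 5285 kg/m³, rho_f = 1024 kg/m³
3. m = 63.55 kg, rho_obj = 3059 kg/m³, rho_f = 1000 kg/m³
Case 1: W_app = 774.1 N
Case 2: W_app = 508.8 N
Case 3: W_app = 419.6 N
Ranking (highest first): 1, 2, 3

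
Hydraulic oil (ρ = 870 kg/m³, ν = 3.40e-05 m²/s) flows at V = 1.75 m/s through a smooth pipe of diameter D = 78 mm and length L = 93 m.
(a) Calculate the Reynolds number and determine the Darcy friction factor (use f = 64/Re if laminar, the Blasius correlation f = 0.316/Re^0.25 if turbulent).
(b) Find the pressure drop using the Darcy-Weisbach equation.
(a) Re = V·D/ν = 1.75·0.078/3.40e-05 = 4014.7 → turbulent (Re > 4000); f = 0.316/Re^0.25 = 0.316/4014.7^0.25 = 0.039698
(b) Darcy-Weisbach: ΔP = f·(L/D)·½ρV²/1000 = 0.039698·(93/0.078)·½·870·1.75²/1000 = 63.06 kPa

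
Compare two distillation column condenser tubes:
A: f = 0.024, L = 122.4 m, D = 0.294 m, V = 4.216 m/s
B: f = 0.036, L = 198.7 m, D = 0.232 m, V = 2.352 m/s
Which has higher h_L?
h_L(A) = 9.052 m, h_L(B) = 8.693 m. Answer: A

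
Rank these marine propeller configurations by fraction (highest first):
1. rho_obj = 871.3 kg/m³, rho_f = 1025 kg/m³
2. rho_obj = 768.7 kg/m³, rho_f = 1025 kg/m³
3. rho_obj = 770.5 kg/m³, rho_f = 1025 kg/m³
Case 1: fraction = 0.85
Case 2: fraction = 0.75
Case 3: fraction = 0.7517
Ranking (highest first): 1, 3, 2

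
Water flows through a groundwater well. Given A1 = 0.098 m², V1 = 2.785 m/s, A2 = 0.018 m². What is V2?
Formula: V_2 = \frac{A_1 V_1}{A_2}
V2 = 0.098·2.785/0.018 = 15.16 m/s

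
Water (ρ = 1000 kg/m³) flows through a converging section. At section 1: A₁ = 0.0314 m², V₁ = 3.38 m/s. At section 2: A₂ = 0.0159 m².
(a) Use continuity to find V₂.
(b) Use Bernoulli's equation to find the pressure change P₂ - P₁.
(a) Continuity: A₁V₁=A₂V₂ -> V₂=A₁V₁/A₂=0.0314*3.38/0.0159=6.67 m/s
(b) Bernoulli: P₂-P₁=0.5*rho*(V₁^2-V₂^2)/1000=0.5*1000*(3.38^2-6.67^2)/1000=-16.53 kPa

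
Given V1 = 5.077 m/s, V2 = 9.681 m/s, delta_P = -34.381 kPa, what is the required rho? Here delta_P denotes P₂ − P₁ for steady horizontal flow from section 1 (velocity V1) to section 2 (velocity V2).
Formula: \Delta P = \frac{1}{2} \rho (V_1^2 - V_2^2)
Substituting knowns: -34.381 = 0.5·rho·(5.077² − 9.681²)/1000
Solving for rho: rho = 2·(-34.381·1000)/(5.077² − 9.681²) = 1012 kg/m³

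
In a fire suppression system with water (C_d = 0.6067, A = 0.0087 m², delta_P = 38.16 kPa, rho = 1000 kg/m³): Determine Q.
Formula: Q = C_d A \sqrt{\frac{2 \Delta P}{\rho}}
Q = 0.6067·0.0087·√(2·(38.16·1000)/1000)·1000 = 46.11 L/s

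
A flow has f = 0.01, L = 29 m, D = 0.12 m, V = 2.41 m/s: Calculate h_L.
Formula: h_L = f \frac{L}{D} \frac{V^2}{2g}
h_L = 0.01·(29/0.12)·2.41²/(2·9.81) = 0.7154 m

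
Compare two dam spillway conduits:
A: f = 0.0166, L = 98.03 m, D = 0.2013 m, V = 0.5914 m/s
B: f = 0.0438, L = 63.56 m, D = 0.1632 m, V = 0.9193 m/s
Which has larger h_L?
h_L(A) = 0.1441 m, h_L(B) = 0.7348 m. Answer: B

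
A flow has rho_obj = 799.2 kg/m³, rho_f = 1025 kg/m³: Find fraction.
Formula: f_{sub} = \frac{\rho_{obj}}{\rho_f}
fraction = 799.2/1025 = 0.7797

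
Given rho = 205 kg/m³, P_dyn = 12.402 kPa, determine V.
Formula: P_{dyn} = \frac{1}{2} \rho V^2
Substituting knowns: 12.402 = 0.5·205·V²/1000
Solving for V: V = √(2·(12.402·1000)/205) = 11 m/s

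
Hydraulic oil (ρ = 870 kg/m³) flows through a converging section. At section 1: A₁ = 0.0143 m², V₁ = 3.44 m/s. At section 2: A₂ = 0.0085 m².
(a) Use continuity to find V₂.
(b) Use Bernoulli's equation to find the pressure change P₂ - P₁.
(a) Continuity: A₁V₁=A₂V₂ -> V₂=A₁V₁/A₂=0.0143*3.44/0.0085=5.79 m/s
(b) Bernoulli: P₂-P₁=0.5*rho*(V₁^2-V₂^2)/1000=0.5*870*(3.44^2-5.79^2)/1000=-9.435 kPa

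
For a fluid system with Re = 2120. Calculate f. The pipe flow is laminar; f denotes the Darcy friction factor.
Formula: f = \frac{64}{Re}
f = 64/2120 = 0.03019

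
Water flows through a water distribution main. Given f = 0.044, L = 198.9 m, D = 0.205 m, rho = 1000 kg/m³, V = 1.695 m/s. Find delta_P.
Formula: \Delta P = f \frac{L}{D} \frac{\rho V^2}{2}
delta_P = 0.044·(198.9/0.205)·0.5·1000·1.695²/1000 = 61.33 kPa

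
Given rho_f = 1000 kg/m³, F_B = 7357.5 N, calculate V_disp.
Formula: F_B = \rho_f g V_{disp}
Substituting knowns: 7357.5 = 1000·9.81·V_disp
Solving for V_disp: V_disp = 7357.5/(1000·9.81) = 0.75 m³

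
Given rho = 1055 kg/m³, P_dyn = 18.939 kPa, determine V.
Formula: P_{dyn} = \frac{1}{2} \rho V^2
Substituting knowns: 18.939 = 0.5·1055·V²/1000
Solving for V: V = √(2·(18.939·1000)/1055) = 5.992 m/s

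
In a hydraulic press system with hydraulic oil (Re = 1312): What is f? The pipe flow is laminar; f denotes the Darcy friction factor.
Formula: f = \frac{64}{Re}
f = 64/1312 = 0.04878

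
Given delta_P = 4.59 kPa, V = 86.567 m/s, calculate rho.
Formula: V = \sqrt{\frac{2 \Delta P}{\rho}}
Substituting knowns: 86.567 = √(2·(4.59·1000)/rho)
Solving for rho: rho = 2·(4.59·1000)/86.567² = 1.225 kg/m³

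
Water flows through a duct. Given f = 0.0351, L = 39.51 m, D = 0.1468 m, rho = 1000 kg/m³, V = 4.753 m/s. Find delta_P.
Formula: \Delta P = f \frac{L}{D} \frac{\rho V^2}{2}
delta_P = 0.0351·(39.51/0.1468)·0.5·1000·4.753²/1000 = 106.7 kPa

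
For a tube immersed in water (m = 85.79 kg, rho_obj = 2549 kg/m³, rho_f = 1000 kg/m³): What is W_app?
Formula: W_{app} = mg\left(1 - \frac{\rho_f}{\rho_{obj}}\right)
W_app = 85.79·9.81·(1 − 1000/2549) = 511.4 N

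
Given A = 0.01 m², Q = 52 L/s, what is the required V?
Formula: Q = A V
Substituting knowns: 52 = 0.01·V·1000
Solving for V: V = (52/1000)/0.01 = 5.2 m/s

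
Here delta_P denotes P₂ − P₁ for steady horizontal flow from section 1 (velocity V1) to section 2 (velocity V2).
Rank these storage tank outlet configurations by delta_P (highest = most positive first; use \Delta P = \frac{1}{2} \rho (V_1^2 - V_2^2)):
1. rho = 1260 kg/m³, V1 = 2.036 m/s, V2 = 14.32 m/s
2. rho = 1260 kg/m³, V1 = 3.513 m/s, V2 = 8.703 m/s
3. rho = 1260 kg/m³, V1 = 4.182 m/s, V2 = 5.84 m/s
Case 1: delta_P = -126.6 kPa
Case 2: delta_P = -39.94 kPa
Case 3: delta_P = -10.47 kPa
Ranking (highest first): 3, 2, 1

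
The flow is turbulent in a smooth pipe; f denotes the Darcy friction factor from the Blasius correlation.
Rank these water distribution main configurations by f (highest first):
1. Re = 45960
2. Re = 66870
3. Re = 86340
Case 1: f = 0.02158
Case 2: f = 0.01965
Case 3: f = 0.01843
Ranking (highest first): 1, 2, 3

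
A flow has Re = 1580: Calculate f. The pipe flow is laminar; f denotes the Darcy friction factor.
Formula: f = \frac{64}{Re}
f = 64/1580 = 0.04051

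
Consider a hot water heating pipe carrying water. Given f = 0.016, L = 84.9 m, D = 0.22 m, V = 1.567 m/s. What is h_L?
Formula: h_L = f \frac{L}{D} \frac{V^2}{2g}
h_L = 0.016·(84.9/0.22)·1.567²/(2·9.81) = 0.7728 m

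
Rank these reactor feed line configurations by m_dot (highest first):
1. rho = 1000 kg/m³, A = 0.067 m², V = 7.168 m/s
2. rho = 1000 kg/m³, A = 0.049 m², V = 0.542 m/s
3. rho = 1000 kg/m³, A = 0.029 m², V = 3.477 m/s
Case 1: m_dot = 480.3 kg/s
Case 2: m_dot = 26.56 kg/s
Case 3: m_dot = 100.8 kg/s
Ranking (highest first): 1, 3, 2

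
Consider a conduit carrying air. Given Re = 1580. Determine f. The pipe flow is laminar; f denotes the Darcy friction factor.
Formula: f = \frac{64}{Re}
f = 64/1580 = 0.04051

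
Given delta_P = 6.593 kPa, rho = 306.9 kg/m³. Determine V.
Formula: V = \sqrt{\frac{2 \Delta P}{\rho}}
V = √(2·(6.593·1000)/306.9) = 6.555 m/s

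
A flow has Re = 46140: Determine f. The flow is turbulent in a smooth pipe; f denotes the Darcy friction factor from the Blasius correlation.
Formula: f = \frac{0.316}{Re^{0.25}}
f = 0.316/46140^0.25 = 0.02156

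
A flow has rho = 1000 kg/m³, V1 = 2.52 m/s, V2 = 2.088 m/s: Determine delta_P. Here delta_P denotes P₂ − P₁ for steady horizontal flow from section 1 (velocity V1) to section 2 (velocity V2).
Formula: \Delta P = \frac{1}{2} \rho (V_1^2 - V_2^2)
delta_P = 0.5·1000·(2.52² − 2.088²)/1000 = 0.9953 kPa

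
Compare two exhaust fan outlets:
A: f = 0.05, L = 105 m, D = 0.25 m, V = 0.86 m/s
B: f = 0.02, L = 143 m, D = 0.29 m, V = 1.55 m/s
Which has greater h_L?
h_L(A) = 0.7916 m, h_L(B) = 1.208 m. Answer: B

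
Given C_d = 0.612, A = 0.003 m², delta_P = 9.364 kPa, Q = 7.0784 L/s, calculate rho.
Formula: Q = C_d A \sqrt{\frac{2 \Delta P}{\rho}}
Substituting knowns: 7.0784 = 0.612·0.003·√(2·(9.364·1000)/rho)·1000
Solving for rho: rho = 2·(9.364·1000)/((7.0784/1000)/(0.612·0.003))² = 1260 kg/m³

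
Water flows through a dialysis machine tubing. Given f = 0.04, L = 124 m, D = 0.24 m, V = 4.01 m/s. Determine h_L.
Formula: h_L = f \frac{L}{D} \frac{V^2}{2g}
h_L = 0.04·(124/0.24)·4.01²/(2·9.81) = 16.94 m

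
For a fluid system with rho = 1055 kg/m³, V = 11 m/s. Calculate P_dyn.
Formula: P_{dyn} = \frac{1}{2} \rho V^2
P_dyn = 0.5·1055·11²/1000 = 63.83 kPa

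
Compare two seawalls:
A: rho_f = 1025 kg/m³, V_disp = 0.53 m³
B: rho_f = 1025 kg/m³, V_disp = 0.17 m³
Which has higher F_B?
F_B(A) = 5329 N, F_B(B) = 1709 N. Answer: A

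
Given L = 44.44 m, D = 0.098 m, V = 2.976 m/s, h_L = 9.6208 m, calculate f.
Formula: h_L = f \frac{L}{D} \frac{V^2}{2g}
Substituting knowns: 9.6208 = f·(44.44/0.098)·2.976²/(2·9.81)
Solving for f: f = 9.6208·2·9.81/((44.44/0.098)·2.976²) = 0.047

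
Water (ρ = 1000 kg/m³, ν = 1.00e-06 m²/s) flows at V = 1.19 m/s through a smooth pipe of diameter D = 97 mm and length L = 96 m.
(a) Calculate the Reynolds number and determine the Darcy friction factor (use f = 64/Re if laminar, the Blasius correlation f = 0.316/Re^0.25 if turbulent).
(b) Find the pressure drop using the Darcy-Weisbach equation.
(a) Re = V·D/ν = 1.19·0.097/1.00e-06 = 115430 → turbulent (Re > 4000); f = 0.316/Re^0.25 = 0.316/115430^0.25 = 0.017144 (Blasius is strictly valid for Re ≲ 1e5; used here as the smooth-pipe estimate the problem specifies)
(b) Darcy-Weisbach: ΔP = f·(L/D)·½ρV²/1000 = 0.017144·(96/0.097)·½·1000·1.19²/1000 = 12.01 kPa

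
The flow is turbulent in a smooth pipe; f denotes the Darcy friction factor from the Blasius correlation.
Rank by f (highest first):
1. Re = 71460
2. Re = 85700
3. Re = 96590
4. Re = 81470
Case 1: f = 0.01933
Case 2: f = 0.01847
Case 3: f = 0.01792
Case 4: f = 0.0187
Ranking (highest first): 1, 4, 2, 3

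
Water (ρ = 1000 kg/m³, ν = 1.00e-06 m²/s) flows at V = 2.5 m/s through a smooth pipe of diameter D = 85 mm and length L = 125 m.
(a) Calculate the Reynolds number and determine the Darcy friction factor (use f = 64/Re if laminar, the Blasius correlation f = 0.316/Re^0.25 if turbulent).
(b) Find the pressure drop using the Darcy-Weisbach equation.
(a) Re = V·D/ν = 2.5·0.085/1.00e-06 = 212500 → turbulent (Re > 4000); f = 0.316/Re^0.25 = 0.316/212500^0.25 = 0.014718 (Blasius is strictly valid for Re ≲ 1e5; used here as the smooth-pipe estimate the problem specifies)
(b) Darcy-Weisbach: ΔP = f·(L/D)·½ρV²/1000 = 0.014718·(125/0.085)·½·1000·2.5²/1000 = 67.64 kPa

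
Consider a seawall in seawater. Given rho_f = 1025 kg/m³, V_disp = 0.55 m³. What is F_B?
Formula: F_B = \rho_f g V_{disp}
F_B = 1025·9.81·0.55 = 5530 N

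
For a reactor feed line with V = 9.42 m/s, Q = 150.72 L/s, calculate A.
Formula: Q = A V
Substituting knowns: 150.72 = A·9.42·1000
Solving for A: A = (150.72/1000)/9.42 = 0.016 m²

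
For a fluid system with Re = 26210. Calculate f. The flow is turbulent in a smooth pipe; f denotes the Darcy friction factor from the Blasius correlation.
Formula: f = \frac{0.316}{Re^{0.25}}
f = 0.316/26210^0.25 = 0.02484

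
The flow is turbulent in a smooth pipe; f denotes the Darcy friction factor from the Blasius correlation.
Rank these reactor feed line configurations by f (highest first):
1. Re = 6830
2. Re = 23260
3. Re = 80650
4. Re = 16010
Case 1: f = 0.03476
Case 2: f = 0.02559
Case 3: f = 0.01875
Case 4: f = 0.02809
Ranking (highest first): 1, 4, 2, 3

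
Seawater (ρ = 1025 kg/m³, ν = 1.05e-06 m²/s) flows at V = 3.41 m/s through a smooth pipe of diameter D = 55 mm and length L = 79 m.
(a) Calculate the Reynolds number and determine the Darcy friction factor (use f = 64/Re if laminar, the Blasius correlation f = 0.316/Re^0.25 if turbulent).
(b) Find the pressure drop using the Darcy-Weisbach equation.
(a) Re = V·D/ν = 3.41·0.055/1.05e-06 = 178620 → turbulent (Re > 4000); f = 0.316/Re^0.25 = 0.316/178620^0.25 = 0.015371 (Blasius is strictly valid for Re ≲ 1e5; used here as the smooth-pipe estimate the problem specifies)
(b) Darcy-Weisbach: ΔP = f·(L/D)·½ρV²/1000 = 0.015371·(79/0.055)·½·1025·3.41²/1000 = 131.6 kPa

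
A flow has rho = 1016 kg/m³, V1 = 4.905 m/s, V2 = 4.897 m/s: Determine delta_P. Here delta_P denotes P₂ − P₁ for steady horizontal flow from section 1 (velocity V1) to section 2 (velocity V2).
Formula: \Delta P = \frac{1}{2} \rho (V_1^2 - V_2^2)
delta_P = 0.5·1016·(4.905² − 4.897²)/1000 = 0.03984 kPa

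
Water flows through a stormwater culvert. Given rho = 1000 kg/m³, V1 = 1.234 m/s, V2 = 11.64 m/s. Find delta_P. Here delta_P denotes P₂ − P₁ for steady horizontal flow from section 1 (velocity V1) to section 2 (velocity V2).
Formula: \Delta P = \frac{1}{2} \rho (V_1^2 - V_2^2)
delta_P = 0.5·1000·(1.234² − 11.64²)/1000 = -66.98 kPa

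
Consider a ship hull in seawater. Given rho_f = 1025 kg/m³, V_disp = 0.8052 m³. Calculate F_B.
Formula: F_B = \rho_f g V_{disp}
F_B = 1025·9.81·0.8052 = 8096 N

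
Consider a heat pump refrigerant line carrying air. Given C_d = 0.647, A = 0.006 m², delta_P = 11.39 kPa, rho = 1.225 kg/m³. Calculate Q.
Formula: Q = C_d A \sqrt{\frac{2 \Delta P}{\rho}}
Q = 0.647·0.006·√(2·(11.39·1000)/1.225)·1000 = 529.4 L/s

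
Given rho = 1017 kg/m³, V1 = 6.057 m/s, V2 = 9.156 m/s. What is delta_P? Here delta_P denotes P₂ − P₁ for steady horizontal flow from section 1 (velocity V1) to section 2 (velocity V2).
Formula: \Delta P = \frac{1}{2} \rho (V_1^2 - V_2^2)
delta_P = 0.5·1017·(6.057² − 9.156²)/1000 = -23.97 kPa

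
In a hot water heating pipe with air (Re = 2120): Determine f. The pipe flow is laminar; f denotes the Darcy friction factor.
Formula: f = \frac{64}{Re}
f = 64/2120 = 0.03019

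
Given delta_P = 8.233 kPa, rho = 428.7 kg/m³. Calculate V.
Formula: V = \sqrt{\frac{2 \Delta P}{\rho}}
V = √(2·(8.233·1000)/428.7) = 6.198 m/s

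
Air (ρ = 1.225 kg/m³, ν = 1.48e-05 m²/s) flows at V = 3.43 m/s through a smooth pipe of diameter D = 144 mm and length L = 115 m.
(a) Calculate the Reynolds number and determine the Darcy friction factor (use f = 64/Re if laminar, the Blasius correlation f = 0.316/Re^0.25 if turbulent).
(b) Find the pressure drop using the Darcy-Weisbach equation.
(a) Re = V·D/ν = 3.43·0.144/1.48e-05 = 33373 → turbulent (Re > 4000); f = 0.316/Re^0.25 = 0.316/33373^0.25 = 0.02338
(b) Darcy-Weisbach: ΔP = f·(L/D)·½ρV²/1000 = 0.02338·(115/0.144)·½·1.225·3.43²/1000 = 0.1345 kPa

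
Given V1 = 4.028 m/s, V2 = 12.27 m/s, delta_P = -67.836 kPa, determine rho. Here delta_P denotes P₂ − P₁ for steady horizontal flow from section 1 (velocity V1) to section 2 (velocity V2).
Formula: \Delta P = \frac{1}{2} \rho (V_1^2 - V_2^2)
Substituting knowns: -67.836 = 0.5·rho·(4.028² − 12.27²)/1000
Solving for rho: rho = 2·(-67.836·1000)/(4.028² − 12.27²) = 1010 kg/m³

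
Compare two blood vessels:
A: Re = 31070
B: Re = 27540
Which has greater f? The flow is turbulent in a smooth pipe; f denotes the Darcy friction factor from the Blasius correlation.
f(A) = 0.0238, f(B) = 0.02453. Answer: B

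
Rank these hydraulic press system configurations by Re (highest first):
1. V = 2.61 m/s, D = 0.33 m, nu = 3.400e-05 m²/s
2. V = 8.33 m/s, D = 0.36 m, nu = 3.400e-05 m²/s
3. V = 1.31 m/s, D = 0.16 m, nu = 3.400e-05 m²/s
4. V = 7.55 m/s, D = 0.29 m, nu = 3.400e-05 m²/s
Case 1: Re = 25332
Case 2: Re = 88200
Case 3: Re = 6165
Case 4: Re = 64397
Ranking (highest first): 2, 4, 1, 3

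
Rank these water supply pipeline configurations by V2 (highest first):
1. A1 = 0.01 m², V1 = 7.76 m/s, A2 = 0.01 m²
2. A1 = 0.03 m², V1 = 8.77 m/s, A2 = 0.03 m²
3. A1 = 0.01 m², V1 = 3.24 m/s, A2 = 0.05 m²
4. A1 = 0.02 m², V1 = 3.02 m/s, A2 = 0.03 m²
Case 1: V2 = 7.76 m/s
Case 2: V2 = 8.77 m/s
Case 3: V2 = 0.648 m/s
Case 4: V2 = 2.013 m/s
Ranking (highest first): 2, 1, 4, 3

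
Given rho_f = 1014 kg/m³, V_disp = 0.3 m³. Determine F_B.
Formula: F_B = \rho_f g V_{disp}
F_B = 1014·9.81·0.3 = 2984 N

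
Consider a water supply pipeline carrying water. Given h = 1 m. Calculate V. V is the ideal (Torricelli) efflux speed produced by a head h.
Formula: V = \sqrt{2 g h}
V = √(2·9.81·1) = 4.429 m/s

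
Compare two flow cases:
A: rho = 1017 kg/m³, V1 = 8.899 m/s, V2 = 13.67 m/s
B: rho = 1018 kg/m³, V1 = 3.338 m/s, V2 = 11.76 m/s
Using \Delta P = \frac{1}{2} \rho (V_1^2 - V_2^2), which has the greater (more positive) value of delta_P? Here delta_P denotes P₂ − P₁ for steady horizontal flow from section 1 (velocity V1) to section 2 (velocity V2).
delta_P(A) = -54.75 kPa, delta_P(B) = -64.72 kPa. Answer: A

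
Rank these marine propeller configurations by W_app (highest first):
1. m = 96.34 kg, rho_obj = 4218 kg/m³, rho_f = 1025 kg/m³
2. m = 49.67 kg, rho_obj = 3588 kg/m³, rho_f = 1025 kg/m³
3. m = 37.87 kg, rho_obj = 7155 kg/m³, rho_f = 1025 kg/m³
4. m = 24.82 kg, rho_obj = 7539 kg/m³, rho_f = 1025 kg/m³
Case 1: W_app = 715.4 N
Case 2: W_app = 348.1 N
Case 3: W_app = 318.3 N
Case 4: W_app = 210.4 N
Ranking (highest first): 1, 2, 3, 4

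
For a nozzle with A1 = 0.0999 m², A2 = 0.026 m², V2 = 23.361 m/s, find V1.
Formula: V_2 = \frac{A_1 V_1}{A_2}
Substituting knowns: 23.361 = 0.0999·V1/0.026
Solving for V1: V1 = 23.361·0.026/0.0999 = 6.08 m/s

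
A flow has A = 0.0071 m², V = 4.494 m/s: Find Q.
Formula: Q = A V
Q = 0.0071·4.494·1000 = 31.91 L/s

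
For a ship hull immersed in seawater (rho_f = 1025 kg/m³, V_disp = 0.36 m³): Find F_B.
Formula: F_B = \rho_f g V_{disp}
F_B = 1025·9.81·0.36 = 3620 N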